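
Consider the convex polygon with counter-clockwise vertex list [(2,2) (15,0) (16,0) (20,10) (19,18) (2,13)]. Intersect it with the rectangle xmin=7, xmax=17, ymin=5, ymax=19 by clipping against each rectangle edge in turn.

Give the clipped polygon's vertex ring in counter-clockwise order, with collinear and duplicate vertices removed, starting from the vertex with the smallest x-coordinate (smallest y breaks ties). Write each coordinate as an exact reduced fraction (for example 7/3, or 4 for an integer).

Clipped polygon: [(7,5) (17,5) (17,296/17) (7,246/17)]

1. After x ≥ 7: [(7,16/13) (15,0) (16,0) (20,10) (19,18) (7,246/17)]
2. After x ≤ 17: [(7,16/13) (15,0) (16,0) (17,5/2) (17,296/17) (7,246/17)]
3. After y ≥ 5: [(7,5) (17,5) (17,296/17) (7,246/17)]
4. After y ≤ 19: [(7,5) (17,5) (17,296/17) (7,246/17)]
5. Canonical ring: [(7,5) (17,5) (17,296/17) (7,246/17)]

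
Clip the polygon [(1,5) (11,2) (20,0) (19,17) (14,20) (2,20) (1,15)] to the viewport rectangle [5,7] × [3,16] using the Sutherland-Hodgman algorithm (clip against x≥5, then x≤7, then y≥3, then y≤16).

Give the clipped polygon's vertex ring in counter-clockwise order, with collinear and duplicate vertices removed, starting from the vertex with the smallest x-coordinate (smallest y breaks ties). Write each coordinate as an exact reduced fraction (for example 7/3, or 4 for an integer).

1. After x ≥ 5: [(5,19/5) (11,2) (20,0) (19,17) (14,20) (5,20)]
2. After x ≤ 7: [(5,19/5) (7,16/5) (7,20) (5,20)]
3. After y ≥ 3: [(5,19/5) (7,16/5) (7,20) (5,20)]
4. After y ≤ 16: [(5,16) (5,19/5) (7,16/5) (7,16)]
5. Canonical ring: [(5,19/5) (7,16/5) (7,16) (5,16)]

Clipped polygon: [(5,19/5) (7,16/5) (7,16) (5,16)]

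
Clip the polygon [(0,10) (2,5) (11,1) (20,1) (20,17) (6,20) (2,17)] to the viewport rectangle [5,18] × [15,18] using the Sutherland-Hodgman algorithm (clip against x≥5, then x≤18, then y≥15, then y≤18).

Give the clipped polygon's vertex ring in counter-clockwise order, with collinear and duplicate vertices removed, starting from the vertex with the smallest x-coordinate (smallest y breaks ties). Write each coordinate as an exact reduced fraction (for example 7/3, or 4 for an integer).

Clipped polygon: [(5,15) (18,15) (18,122/7) (46/3,18) (5,18)]

1. After x ≥ 5: [(5,11/3) (11,1) (20,1) (20,17) (6,20) (5,77/4)]
2. After x ≤ 18: [(5,11/3) (11,1) (18,1) (18,122/7) (6,20) (5,77/4)]
3. After y ≥ 15: [(5,15) (18,15) (18,122/7) (6,20) (5,77/4)]
4. After y ≤ 18: [(5,18) (5,15) (18,15) (18,122/7) (46/3,18)]
5. Canonical ring: [(5,15) (18,15) (18,122/7) (46/3,18) (5,18)]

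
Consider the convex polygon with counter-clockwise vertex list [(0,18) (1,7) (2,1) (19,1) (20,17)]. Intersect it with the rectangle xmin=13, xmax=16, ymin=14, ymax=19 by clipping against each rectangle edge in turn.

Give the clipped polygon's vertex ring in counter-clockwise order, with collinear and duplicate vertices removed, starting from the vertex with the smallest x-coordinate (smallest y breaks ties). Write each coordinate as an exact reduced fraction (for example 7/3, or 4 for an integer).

1. After x ≥ 13: [(13,347/20) (13,1) (19,1) (20,17)]
2. After x ≤ 16: [(16,86/5) (13,347/20) (13,1) (16,1)]
3. After y ≥ 14: [(16,14) (16,86/5) (13,347/20) (13,14)]
4. After y ≤ 19: [(16,14) (16,86/5) (13,347/20) (13,14)]
5. Canonical ring: [(13,14) (16,14) (16,86/5) (13,347/20)]

Clipped polygon: [(13,14) (16,14) (16,86/5) (13,347/20)]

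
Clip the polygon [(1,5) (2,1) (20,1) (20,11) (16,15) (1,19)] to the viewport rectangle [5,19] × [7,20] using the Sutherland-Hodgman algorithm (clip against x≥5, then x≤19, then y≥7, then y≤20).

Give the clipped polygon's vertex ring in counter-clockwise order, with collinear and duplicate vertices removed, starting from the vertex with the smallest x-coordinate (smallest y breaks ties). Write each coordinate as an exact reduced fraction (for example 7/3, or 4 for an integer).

1. After x ≥ 5: [(5,1) (20,1) (20,11) (16,15) (5,269/15)]
2. After x ≤ 19: [(5,1) (19,1) (19,12) (16,15) (5,269/15)]
3. After y ≥ 7: [(5,7) (19,7) (19,12) (16,15) (5,269/15)]
4. After y ≤ 20: [(5,7) (19,7) (19,12) (16,15) (5,269/15)]
5. Canonical ring: [(5,7) (19,7) (19,12) (16,15) (5,269/15)]

Clipped polygon: [(5,7) (19,7) (19,12) (16,15) (5,269/15)]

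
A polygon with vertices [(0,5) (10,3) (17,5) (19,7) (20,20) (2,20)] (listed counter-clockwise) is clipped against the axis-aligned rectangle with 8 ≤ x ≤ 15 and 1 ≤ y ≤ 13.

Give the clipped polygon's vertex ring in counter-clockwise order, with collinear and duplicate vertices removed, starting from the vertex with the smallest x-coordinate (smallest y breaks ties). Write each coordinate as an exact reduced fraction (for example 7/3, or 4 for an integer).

1. After x ≥ 8: [(8,17/5) (10,3) (17,5) (19,7) (20,20) (8,20)]
2. After x ≤ 15: [(8,17/5) (10,3) (15,31/7) (15,20) (8,20)]
3. After y ≥ 1: [(8,17/5) (10,3) (15,31/7) (15,20) (8,20)]
4. After y ≤ 13: [(8,13) (8,17/5) (10,3) (15,31/7) (15,13)]
5. Canonical ring: [(8,17/5) (10,3) (15,31/7) (15,13) (8,13)]

Clipped polygon: [(8,17/5) (10,3) (15,31/7) (15,13) (8,13)]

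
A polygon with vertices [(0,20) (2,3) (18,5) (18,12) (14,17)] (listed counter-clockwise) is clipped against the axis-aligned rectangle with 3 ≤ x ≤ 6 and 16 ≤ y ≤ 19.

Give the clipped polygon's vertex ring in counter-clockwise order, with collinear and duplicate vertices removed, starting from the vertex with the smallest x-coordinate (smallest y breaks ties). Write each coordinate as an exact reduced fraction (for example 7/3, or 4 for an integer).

Clipped polygon: [(3,16) (6,16) (6,131/7) (14/3,19) (3,19)]

1. After x ≥ 3: [(3,271/14) (3,25/8) (18,5) (18,12) (14,17)]
2. After x ≤ 6: [(6,131/7) (3,271/14) (3,25/8) (6,7/2)]
3. After y ≥ 16: [(6,16) (6,131/7) (3,271/14) (3,16)]
4. After y ≤ 19: [(6,16) (6,131/7) (14/3,19) (3,19) (3,16)]
5. Canonical ring: [(3,16) (6,16) (6,131/7) (14/3,19) (3,19)]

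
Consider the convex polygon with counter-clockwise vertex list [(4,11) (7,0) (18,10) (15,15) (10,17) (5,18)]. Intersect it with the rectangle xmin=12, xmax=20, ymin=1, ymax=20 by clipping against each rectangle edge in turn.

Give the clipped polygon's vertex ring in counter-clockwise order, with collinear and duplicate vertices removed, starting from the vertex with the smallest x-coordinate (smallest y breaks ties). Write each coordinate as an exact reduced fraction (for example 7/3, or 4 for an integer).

Clipped polygon: [(12,50/11) (18,10) (15,15) (12,81/5)]

1. After x ≥ 12: [(12,50/11) (18,10) (15,15) (12,81/5)]
2. After x ≤ 20: [(12,50/11) (18,10) (15,15) (12,81/5)]
3. After y ≥ 1: [(12,50/11) (18,10) (15,15) (12,81/5)]
4. After y ≤ 20: [(12,50/11) (18,10) (15,15) (12,81/5)]
5. Canonical ring: [(12,50/11) (18,10) (15,15) (12,81/5)]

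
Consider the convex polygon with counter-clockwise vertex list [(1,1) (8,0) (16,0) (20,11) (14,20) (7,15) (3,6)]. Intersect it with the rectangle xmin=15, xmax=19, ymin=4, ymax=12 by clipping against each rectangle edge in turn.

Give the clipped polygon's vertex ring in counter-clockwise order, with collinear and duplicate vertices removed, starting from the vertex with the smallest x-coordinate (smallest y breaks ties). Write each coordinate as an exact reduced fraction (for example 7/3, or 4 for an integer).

Clipped polygon: [(15,4) (192/11,4) (19,33/4) (19,12) (15,12)]

1. After x ≥ 15: [(15,0) (16,0) (20,11) (15,37/2)]
2. After x ≤ 19: [(15,0) (16,0) (19,33/4) (19,25/2) (15,37/2)]
3. After y ≥ 4: [(15,4) (192/11,4) (19,33/4) (19,25/2) (15,37/2)]
4. After y ≤ 12: [(15,12) (15,4) (192/11,4) (19,33/4) (19,12)]
5. Canonical ring: [(15,4) (192/11,4) (19,33/4) (19,12) (15,12)]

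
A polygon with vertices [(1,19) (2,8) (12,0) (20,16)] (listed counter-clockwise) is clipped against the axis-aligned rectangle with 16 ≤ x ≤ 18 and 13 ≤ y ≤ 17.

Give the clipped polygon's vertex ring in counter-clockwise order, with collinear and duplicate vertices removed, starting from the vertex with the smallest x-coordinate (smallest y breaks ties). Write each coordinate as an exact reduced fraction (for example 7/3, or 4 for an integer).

Clipped polygon: [(16,13) (18,13) (18,310/19) (16,316/19)]

1. After x ≥ 16: [(16,316/19) (16,8) (20,16)]
2. After x ≤ 18: [(18,310/19) (16,316/19) (16,8) (18,12)]
3. After y ≥ 13: [(18,13) (18,310/19) (16,316/19) (16,13)]
4. After y ≤ 17: [(18,13) (18,310/19) (16,316/19) (16,13)]
5. Canonical ring: [(16,13) (18,13) (18,310/19) (16,316/19)]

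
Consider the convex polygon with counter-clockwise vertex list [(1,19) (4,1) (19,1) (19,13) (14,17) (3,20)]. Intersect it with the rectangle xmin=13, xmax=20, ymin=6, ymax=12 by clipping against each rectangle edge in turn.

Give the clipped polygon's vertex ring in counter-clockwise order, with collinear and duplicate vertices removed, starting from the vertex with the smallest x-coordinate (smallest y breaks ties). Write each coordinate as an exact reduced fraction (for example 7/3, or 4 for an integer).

1. After x ≥ 13: [(13,1) (19,1) (19,13) (14,17) (13,190/11)]
2. After x ≤ 20: [(13,1) (19,1) (19,13) (14,17) (13,190/11)]
3. After y ≥ 6: [(13,6) (19,6) (19,13) (14,17) (13,190/11)]
4. After y ≤ 12: [(13,12) (13,6) (19,6) (19,12)]
5. Canonical ring: [(13,6) (19,6) (19,12) (13,12)]

Clipped polygon: [(13,6) (19,6) (19,12) (13,12)]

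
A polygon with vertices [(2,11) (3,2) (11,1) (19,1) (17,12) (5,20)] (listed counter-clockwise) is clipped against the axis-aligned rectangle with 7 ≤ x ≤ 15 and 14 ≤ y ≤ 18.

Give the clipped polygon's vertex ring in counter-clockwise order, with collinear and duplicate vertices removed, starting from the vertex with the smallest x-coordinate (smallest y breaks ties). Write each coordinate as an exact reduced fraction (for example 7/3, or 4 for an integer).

1. After x ≥ 7: [(7,3/2) (11,1) (19,1) (17,12) (7,56/3)]
2. After x ≤ 15: [(7,3/2) (11,1) (15,1) (15,40/3) (7,56/3)]
3. After y ≥ 14: [(7,14) (14,14) (7,56/3)]
4. After y ≤ 18: [(7,18) (7,14) (14,14) (8,18)]
5. Canonical ring: [(7,14) (14,14) (8,18) (7,18)]

Clipped polygon: [(7,14) (14,14) (8,18) (7,18)]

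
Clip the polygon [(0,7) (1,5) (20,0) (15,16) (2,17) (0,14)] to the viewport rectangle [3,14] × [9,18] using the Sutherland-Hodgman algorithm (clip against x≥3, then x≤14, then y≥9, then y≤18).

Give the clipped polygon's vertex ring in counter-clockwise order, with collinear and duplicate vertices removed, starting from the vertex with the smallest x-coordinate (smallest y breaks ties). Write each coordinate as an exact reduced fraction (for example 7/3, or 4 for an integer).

Clipped polygon: [(3,9) (14,9) (14,209/13) (3,220/13)]

1. After x ≥ 3: [(3,85/19) (20,0) (15,16) (3,220/13)]
2. After x ≤ 14: [(3,85/19) (14,30/19) (14,209/13) (3,220/13)]
3. After y ≥ 9: [(3,9) (14,9) (14,209/13) (3,220/13)]
4. After y ≤ 18: [(3,9) (14,9) (14,209/13) (3,220/13)]
5. Canonical ring: [(3,9) (14,9) (14,209/13) (3,220/13)]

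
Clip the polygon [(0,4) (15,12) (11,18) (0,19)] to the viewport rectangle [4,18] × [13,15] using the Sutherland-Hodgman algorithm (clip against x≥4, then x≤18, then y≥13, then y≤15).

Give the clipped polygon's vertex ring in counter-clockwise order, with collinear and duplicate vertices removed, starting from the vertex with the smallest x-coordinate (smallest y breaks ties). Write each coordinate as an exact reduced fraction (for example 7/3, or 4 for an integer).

1. After x ≥ 4: [(4,92/15) (15,12) (11,18) (4,205/11)]
2. After x ≤ 18: [(4,92/15) (15,12) (11,18) (4,205/11)]
3. After y ≥ 13: [(4,13) (43/3,13) (11,18) (4,205/11)]
4. After y ≤ 15: [(4,15) (4,13) (43/3,13) (13,15)]
5. Canonical ring: [(4,13) (43/3,13) (13,15) (4,15)]

Clipped polygon: [(4,13) (43/3,13) (13,15) (4,15)]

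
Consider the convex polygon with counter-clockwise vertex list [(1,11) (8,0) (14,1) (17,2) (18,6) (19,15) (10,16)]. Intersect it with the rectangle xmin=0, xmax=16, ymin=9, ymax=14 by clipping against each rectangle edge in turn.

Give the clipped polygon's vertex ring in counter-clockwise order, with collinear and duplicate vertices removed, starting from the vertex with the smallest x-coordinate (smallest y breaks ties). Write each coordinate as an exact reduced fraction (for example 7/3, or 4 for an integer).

1. After x ≥ 0: [(1,11) (8,0) (14,1) (17,2) (18,6) (19,15) (10,16)]
2. After x ≤ 16: [(1,11) (8,0) (14,1) (16,5/3) (16,46/3) (10,16)]
3. After y ≥ 9: [(1,11) (25/11,9) (16,9) (16,46/3) (10,16)]
4. After y ≤ 14: [(32/5,14) (1,11) (25/11,9) (16,9) (16,14)]
5. Canonical ring: [(1,11) (25/11,9) (16,9) (16,14) (32/5,14)]

Clipped polygon: [(1,11) (25/11,9) (16,9) (16,14) (32/5,14)]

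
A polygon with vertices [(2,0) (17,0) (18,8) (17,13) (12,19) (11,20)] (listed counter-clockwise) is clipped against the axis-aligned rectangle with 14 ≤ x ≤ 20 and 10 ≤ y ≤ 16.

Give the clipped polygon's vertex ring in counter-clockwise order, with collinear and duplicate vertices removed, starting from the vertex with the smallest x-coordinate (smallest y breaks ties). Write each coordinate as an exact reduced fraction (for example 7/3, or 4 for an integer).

1. After x ≥ 14: [(14,0) (17,0) (18,8) (17,13) (14,83/5)]
2. After x ≤ 20: [(14,0) (17,0) (18,8) (17,13) (14,83/5)]
3. After y ≥ 10: [(14,10) (88/5,10) (17,13) (14,83/5)]
4. After y ≤ 16: [(14,16) (14,10) (88/5,10) (17,13) (29/2,16)]
5. Canonical ring: [(14,10) (88/5,10) (17,13) (29/2,16) (14,16)]

Clipped polygon: [(14,10) (88/5,10) (17,13) (29/2,16) (14,16)]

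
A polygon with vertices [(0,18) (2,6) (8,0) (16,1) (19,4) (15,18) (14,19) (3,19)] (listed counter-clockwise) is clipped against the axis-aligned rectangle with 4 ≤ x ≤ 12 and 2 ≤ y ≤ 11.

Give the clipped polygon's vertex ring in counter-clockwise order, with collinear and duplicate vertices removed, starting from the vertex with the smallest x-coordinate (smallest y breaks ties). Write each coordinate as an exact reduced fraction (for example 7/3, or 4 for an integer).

Clipped polygon: [(4,4) (6,2) (12,2) (12,11) (4,11)]

1. After x ≥ 4: [(4,4) (8,0) (16,1) (19,4) (15,18) (14,19) (4,19)]
2. After x ≤ 12: [(4,4) (8,0) (12,1/2) (12,19) (4,19)]
3. After y ≥ 2: [(4,4) (6,2) (12,2) (12,19) (4,19)]
4. After y ≤ 11: [(4,11) (4,4) (6,2) (12,2) (12,11)]
5. Canonical ring: [(4,4) (6,2) (12,2) (12,11) (4,11)]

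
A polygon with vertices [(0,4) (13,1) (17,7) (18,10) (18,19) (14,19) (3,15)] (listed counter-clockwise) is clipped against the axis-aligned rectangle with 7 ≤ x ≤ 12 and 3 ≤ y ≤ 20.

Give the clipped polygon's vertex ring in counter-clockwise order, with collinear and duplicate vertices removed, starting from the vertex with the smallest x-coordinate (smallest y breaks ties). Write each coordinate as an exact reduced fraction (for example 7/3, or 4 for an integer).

Clipped polygon: [(7,3) (12,3) (12,201/11) (7,181/11)]

1. After x ≥ 7: [(7,31/13) (13,1) (17,7) (18,10) (18,19) (14,19) (7,181/11)]
2. After x ≤ 12: [(7,31/13) (12,16/13) (12,201/11) (7,181/11)]
3. After y ≥ 3: [(7,3) (12,3) (12,201/11) (7,181/11)]
4. After y ≤ 20: [(7,3) (12,3) (12,201/11) (7,181/11)]
5. Canonical ring: [(7,3) (12,3) (12,201/11) (7,181/11)]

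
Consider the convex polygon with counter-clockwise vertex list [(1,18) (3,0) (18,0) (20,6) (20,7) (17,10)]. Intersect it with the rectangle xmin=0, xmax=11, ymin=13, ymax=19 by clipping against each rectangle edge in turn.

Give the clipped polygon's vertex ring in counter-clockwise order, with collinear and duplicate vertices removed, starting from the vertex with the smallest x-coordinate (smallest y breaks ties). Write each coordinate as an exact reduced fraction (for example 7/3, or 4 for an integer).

Clipped polygon: [(1,18) (14/9,13) (11,13)]

1. After x ≥ 0: [(1,18) (3,0) (18,0) (20,6) (20,7) (17,10)]
2. After x ≤ 11: [(11,13) (1,18) (3,0) (11,0)]
3. After y ≥ 13: [(11,13) (11,13) (1,18) (14/9,13)]
4. After y ≤ 19: [(11,13) (11,13) (1,18) (14/9,13)]
5. Canonical ring: [(1,18) (14/9,13) (11,13)]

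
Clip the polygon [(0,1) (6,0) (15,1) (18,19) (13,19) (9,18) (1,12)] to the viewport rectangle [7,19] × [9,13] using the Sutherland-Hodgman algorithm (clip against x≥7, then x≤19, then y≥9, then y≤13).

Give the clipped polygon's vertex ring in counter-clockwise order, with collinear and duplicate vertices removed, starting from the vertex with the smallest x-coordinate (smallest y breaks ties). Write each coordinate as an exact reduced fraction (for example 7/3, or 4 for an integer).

Clipped polygon: [(7,9) (49/3,9) (17,13) (7,13)]

1. After x ≥ 7: [(7,1/9) (15,1) (18,19) (13,19) (9,18) (7,33/2)]
2. After x ≤ 19: [(7,1/9) (15,1) (18,19) (13,19) (9,18) (7,33/2)]
3. After y ≥ 9: [(7,9) (49/3,9) (18,19) (13,19) (9,18) (7,33/2)]
4. After y ≤ 13: [(7,13) (7,9) (49/3,9) (17,13)]
5. Canonical ring: [(7,9) (49/3,9) (17,13) (7,13)]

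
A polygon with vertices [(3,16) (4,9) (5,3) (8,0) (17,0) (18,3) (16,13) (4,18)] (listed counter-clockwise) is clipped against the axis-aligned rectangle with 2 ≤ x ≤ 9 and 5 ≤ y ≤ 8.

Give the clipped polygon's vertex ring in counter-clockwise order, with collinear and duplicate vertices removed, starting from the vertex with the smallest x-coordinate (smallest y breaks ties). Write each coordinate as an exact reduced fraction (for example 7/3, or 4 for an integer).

Clipped polygon: [(25/6,8) (14/3,5) (9,5) (9,8)]

1. After x ≥ 2: [(3,16) (4,9) (5,3) (8,0) (17,0) (18,3) (16,13) (4,18)]
2. After x ≤ 9: [(3,16) (4,9) (5,3) (8,0) (9,0) (9,191/12) (4,18)]
3. After y ≥ 5: [(3,16) (4,9) (14/3,5) (9,5) (9,191/12) (4,18)]
4. After y ≤ 8: [(25/6,8) (14/3,5) (9,5) (9,8)]
5. Canonical ring: [(25/6,8) (14/3,5) (9,5) (9,8)]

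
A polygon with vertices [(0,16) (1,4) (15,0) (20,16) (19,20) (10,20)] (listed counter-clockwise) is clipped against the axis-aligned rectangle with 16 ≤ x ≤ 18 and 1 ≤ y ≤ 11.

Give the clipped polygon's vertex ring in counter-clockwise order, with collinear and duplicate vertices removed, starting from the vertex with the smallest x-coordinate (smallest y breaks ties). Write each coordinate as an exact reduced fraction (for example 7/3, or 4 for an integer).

1. After x ≥ 16: [(16,16/5) (20,16) (19,20) (16,20)]
2. After x ≤ 18: [(16,16/5) (18,48/5) (18,20) (16,20)]
3. After y ≥ 1: [(16,16/5) (18,48/5) (18,20) (16,20)]
4. After y ≤ 11: [(16,11) (16,16/5) (18,48/5) (18,11)]
5. Canonical ring: [(16,16/5) (18,48/5) (18,11) (16,11)]

Clipped polygon: [(16,16/5) (18,48/5) (18,11) (16,11)]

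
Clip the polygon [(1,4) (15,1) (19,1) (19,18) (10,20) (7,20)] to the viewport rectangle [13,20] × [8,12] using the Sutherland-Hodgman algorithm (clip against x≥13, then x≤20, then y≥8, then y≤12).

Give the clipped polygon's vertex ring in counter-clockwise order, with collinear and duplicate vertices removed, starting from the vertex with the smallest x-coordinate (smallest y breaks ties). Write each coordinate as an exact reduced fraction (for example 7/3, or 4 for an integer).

1. After x ≥ 13: [(13,10/7) (15,1) (19,1) (19,18) (13,58/3)]
2. After x ≤ 20: [(13,10/7) (15,1) (19,1) (19,18) (13,58/3)]
3. After y ≥ 8: [(13,8) (19,8) (19,18) (13,58/3)]
4. After y ≤ 12: [(13,12) (13,8) (19,8) (19,12)]
5. Canonical ring: [(13,8) (19,8) (19,12) (13,12)]

Clipped polygon: [(13,8) (19,8) (19,12) (13,12)]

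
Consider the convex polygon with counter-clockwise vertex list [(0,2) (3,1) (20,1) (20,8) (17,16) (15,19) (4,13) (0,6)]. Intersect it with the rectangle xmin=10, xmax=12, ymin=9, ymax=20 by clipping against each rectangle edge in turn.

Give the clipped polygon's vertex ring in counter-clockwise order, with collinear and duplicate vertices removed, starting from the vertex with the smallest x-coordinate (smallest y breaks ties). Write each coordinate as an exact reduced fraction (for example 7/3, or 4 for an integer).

Clipped polygon: [(10,9) (12,9) (12,191/11) (10,179/11)]

1. After x ≥ 10: [(10,1) (20,1) (20,8) (17,16) (15,19) (10,179/11)]
2. After x ≤ 12: [(10,1) (12,1) (12,191/11) (10,179/11)]
3. After y ≥ 9: [(10,9) (12,9) (12,191/11) (10,179/11)]
4. After y ≤ 20: [(10,9) (12,9) (12,191/11) (10,179/11)]
5. Canonical ring: [(10,9) (12,9) (12,191/11) (10,179/11)]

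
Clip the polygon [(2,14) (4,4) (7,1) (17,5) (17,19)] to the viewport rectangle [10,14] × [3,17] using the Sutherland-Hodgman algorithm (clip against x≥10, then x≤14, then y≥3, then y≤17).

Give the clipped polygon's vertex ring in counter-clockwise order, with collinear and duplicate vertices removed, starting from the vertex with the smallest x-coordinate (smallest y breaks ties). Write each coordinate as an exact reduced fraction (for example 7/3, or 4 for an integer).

1. After x ≥ 10: [(10,50/3) (10,11/5) (17,5) (17,19)]
2. After x ≤ 14: [(14,18) (10,50/3) (10,11/5) (14,19/5)]
3. After y ≥ 3: [(14,18) (10,50/3) (10,3) (12,3) (14,19/5)]
4. After y ≤ 17: [(14,17) (11,17) (10,50/3) (10,3) (12,3) (14,19/5)]
5. Canonical ring: [(10,3) (12,3) (14,19/5) (14,17) (11,17) (10,50/3)]

Clipped polygon: [(10,3) (12,3) (14,19/5) (14,17) (11,17) (10,50/3)]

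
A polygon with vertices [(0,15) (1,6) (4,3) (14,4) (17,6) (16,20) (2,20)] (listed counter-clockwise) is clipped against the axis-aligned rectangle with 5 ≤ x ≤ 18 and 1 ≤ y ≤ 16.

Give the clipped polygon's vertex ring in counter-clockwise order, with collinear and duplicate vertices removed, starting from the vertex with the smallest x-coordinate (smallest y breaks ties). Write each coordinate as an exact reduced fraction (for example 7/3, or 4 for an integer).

1. After x ≥ 5: [(5,31/10) (14,4) (17,6) (16,20) (5,20)]
2. After x ≤ 18: [(5,31/10) (14,4) (17,6) (16,20) (5,20)]
3. After y ≥ 1: [(5,31/10) (14,4) (17,6) (16,20) (5,20)]
4. After y ≤ 16: [(5,16) (5,31/10) (14,4) (17,6) (114/7,16)]
5. Canonical ring: [(5,31/10) (14,4) (17,6) (114/7,16) (5,16)]

Clipped polygon: [(5,31/10) (14,4) (17,6) (114/7,16) (5,16)]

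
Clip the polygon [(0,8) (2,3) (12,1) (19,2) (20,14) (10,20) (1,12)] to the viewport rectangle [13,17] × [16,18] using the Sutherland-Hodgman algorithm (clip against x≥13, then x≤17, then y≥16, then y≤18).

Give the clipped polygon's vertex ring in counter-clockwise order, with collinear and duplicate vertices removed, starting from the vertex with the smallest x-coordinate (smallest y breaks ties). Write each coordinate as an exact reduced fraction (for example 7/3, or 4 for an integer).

Clipped polygon: [(13,16) (50/3,16) (40/3,18) (13,18)]

1. After x ≥ 13: [(13,8/7) (19,2) (20,14) (13,91/5)]
2. After x ≤ 17: [(13,8/7) (17,12/7) (17,79/5) (13,91/5)]
3. After y ≥ 16: [(13,16) (50/3,16) (13,91/5)]
4. After y ≤ 18: [(13,18) (13,16) (50/3,16) (40/3,18)]
5. Canonical ring: [(13,16) (50/3,16) (40/3,18) (13,18)]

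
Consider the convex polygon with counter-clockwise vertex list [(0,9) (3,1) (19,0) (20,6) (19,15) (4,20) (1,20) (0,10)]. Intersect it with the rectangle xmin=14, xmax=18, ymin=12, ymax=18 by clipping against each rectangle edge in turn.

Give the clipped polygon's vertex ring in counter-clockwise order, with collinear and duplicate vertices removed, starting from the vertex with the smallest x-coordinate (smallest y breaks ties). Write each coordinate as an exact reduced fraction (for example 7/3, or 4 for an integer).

Clipped polygon: [(14,12) (18,12) (18,46/3) (14,50/3)]

1. After x ≥ 14: [(14,5/16) (19,0) (20,6) (19,15) (14,50/3)]
2. After x ≤ 18: [(14,5/16) (18,1/16) (18,46/3) (14,50/3)]
3. After y ≥ 12: [(14,12) (18,12) (18,46/3) (14,50/3)]
4. After y ≤ 18: [(14,12) (18,12) (18,46/3) (14,50/3)]
5. Canonical ring: [(14,12) (18,12) (18,46/3) (14,50/3)]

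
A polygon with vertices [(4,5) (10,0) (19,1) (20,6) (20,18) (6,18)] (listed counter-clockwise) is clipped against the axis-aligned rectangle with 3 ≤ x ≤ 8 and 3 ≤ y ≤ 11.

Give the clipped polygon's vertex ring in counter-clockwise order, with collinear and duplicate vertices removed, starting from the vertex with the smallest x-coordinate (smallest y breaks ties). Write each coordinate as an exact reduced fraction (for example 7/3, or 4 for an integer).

Clipped polygon: [(4,5) (32/5,3) (8,3) (8,11) (64/13,11)]

1. After x ≥ 3: [(4,5) (10,0) (19,1) (20,6) (20,18) (6,18)]
2. After x ≤ 8: [(4,5) (8,5/3) (8,18) (6,18)]
3. After y ≥ 3: [(4,5) (32/5,3) (8,3) (8,18) (6,18)]
4. After y ≤ 11: [(64/13,11) (4,5) (32/5,3) (8,3) (8,11)]
5. Canonical ring: [(4,5) (32/5,3) (8,3) (8,11) (64/13,11)]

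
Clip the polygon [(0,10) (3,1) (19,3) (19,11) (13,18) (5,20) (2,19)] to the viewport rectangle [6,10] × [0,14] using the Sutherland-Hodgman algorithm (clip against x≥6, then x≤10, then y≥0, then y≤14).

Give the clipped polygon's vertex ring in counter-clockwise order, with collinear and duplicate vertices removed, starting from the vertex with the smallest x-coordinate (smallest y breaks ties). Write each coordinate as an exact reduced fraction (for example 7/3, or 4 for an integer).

1. After x ≥ 6: [(6,11/8) (19,3) (19,11) (13,18) (6,79/4)]
2. After x ≤ 10: [(6,11/8) (10,15/8) (10,75/4) (6,79/4)]
3. After y ≥ 0: [(6,11/8) (10,15/8) (10,75/4) (6,79/4)]
4. After y ≤ 14: [(6,14) (6,11/8) (10,15/8) (10,14)]
5. Canonical ring: [(6,11/8) (10,15/8) (10,14) (6,14)]

Clipped polygon: [(6,11/8) (10,15/8) (10,14) (6,14)]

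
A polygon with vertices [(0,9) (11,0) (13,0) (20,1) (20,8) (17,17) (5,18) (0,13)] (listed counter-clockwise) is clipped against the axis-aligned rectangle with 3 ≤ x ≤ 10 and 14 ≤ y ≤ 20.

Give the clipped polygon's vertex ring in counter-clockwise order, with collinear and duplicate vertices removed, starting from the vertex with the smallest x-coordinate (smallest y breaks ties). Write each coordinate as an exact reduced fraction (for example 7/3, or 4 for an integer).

Clipped polygon: [(3,14) (10,14) (10,211/12) (5,18) (3,16)]

1. After x ≥ 3: [(3,72/11) (11,0) (13,0) (20,1) (20,8) (17,17) (5,18) (3,16)]
2. After x ≤ 10: [(3,72/11) (10,9/11) (10,211/12) (5,18) (3,16)]
3. After y ≥ 14: [(3,14) (10,14) (10,211/12) (5,18) (3,16)]
4. After y ≤ 20: [(3,14) (10,14) (10,211/12) (5,18) (3,16)]
5. Canonical ring: [(3,14) (10,14) (10,211/12) (5,18) (3,16)]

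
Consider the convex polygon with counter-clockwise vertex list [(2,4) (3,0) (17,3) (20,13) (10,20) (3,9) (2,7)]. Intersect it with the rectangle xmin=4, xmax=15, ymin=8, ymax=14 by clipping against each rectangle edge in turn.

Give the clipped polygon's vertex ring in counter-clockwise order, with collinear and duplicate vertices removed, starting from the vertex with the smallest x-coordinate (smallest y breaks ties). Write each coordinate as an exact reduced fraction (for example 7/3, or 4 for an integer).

1. After x ≥ 4: [(4,3/14) (17,3) (20,13) (10,20) (4,74/7)]
2. After x ≤ 15: [(4,3/14) (15,18/7) (15,33/2) (10,20) (4,74/7)]
3. After y ≥ 8: [(4,8) (15,8) (15,33/2) (10,20) (4,74/7)]
4. After y ≤ 14: [(4,8) (15,8) (15,14) (68/11,14) (4,74/7)]
5. Canonical ring: [(4,8) (15,8) (15,14) (68/11,14) (4,74/7)]

Clipped polygon: [(4,8) (15,8) (15,14) (68/11,14) (4,74/7)]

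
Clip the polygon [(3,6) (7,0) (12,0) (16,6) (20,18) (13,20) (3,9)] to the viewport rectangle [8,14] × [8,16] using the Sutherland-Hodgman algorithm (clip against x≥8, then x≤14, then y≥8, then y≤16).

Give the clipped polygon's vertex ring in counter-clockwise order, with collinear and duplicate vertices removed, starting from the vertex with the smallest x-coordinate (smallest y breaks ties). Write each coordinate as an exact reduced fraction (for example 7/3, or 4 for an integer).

Clipped polygon: [(8,8) (14,8) (14,16) (103/11,16) (8,29/2)]

1. After x ≥ 8: [(8,0) (12,0) (16,6) (20,18) (13,20) (8,29/2)]
2. After x ≤ 14: [(8,0) (12,0) (14,3) (14,138/7) (13,20) (8,29/2)]
3. After y ≥ 8: [(8,8) (14,8) (14,138/7) (13,20) (8,29/2)]
4. After y ≤ 16: [(8,8) (14,8) (14,16) (103/11,16) (8,29/2)]
5. Canonical ring: [(8,8) (14,8) (14,16) (103/11,16) (8,29/2)]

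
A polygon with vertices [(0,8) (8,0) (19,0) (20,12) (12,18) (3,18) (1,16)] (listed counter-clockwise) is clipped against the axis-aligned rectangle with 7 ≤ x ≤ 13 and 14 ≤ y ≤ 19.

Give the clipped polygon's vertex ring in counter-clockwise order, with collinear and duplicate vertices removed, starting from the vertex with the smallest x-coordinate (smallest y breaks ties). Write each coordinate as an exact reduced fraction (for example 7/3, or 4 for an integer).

1. After x ≥ 7: [(7,1) (8,0) (19,0) (20,12) (12,18) (7,18)]
2. After x ≤ 13: [(7,1) (8,0) (13,0) (13,69/4) (12,18) (7,18)]
3. After y ≥ 14: [(7,14) (13,14) (13,69/4) (12,18) (7,18)]
4. After y ≤ 19: [(7,14) (13,14) (13,69/4) (12,18) (7,18)]
5. Canonical ring: [(7,14) (13,14) (13,69/4) (12,18) (7,18)]

Clipped polygon: [(7,14) (13,14) (13,69/4) (12,18) (7,18)]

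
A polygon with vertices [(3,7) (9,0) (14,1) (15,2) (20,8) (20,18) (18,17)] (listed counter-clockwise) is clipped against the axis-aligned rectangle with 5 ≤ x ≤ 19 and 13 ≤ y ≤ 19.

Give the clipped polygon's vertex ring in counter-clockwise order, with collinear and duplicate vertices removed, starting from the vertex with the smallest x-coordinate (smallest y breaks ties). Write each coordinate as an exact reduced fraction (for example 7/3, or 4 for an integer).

1. After x ≥ 5: [(5,25/3) (5,14/3) (9,0) (14,1) (15,2) (20,8) (20,18) (18,17)]
2. After x ≤ 19: [(5,25/3) (5,14/3) (9,0) (14,1) (15,2) (19,34/5) (19,35/2) (18,17)]
3. After y ≥ 13: [(12,13) (19,13) (19,35/2) (18,17)]
4. After y ≤ 19: [(12,13) (19,13) (19,35/2) (18,17)]
5. Canonical ring: [(12,13) (19,13) (19,35/2) (18,17)]

Clipped polygon: [(12,13) (19,13) (19,35/2) (18,17)]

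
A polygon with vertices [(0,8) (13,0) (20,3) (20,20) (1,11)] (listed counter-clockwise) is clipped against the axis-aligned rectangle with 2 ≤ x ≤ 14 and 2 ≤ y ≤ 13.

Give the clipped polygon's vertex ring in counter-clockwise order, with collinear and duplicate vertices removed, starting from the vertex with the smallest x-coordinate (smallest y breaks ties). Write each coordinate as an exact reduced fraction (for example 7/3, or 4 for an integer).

1. After x ≥ 2: [(2,88/13) (13,0) (20,3) (20,20) (2,218/19)]
2. After x ≤ 14: [(2,88/13) (13,0) (14,3/7) (14,326/19) (2,218/19)]
3. After y ≥ 2: [(2,88/13) (39/4,2) (14,2) (14,326/19) (2,218/19)]
4. After y ≤ 13: [(2,88/13) (39/4,2) (14,2) (14,13) (47/9,13) (2,218/19)]
5. Canonical ring: [(2,88/13) (39/4,2) (14,2) (14,13) (47/9,13) (2,218/19)]

Clipped polygon: [(2,88/13) (39/4,2) (14,2) (14,13) (47/9,13) (2,218/19)]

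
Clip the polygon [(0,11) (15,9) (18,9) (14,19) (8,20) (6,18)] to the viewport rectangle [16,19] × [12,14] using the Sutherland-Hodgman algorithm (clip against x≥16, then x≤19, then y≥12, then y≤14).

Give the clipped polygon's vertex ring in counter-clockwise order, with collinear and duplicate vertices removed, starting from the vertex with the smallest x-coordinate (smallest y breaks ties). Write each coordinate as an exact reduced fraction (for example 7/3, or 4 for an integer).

Clipped polygon: [(16,12) (84/5,12) (16,14)]

1. After x ≥ 16: [(16,9) (18,9) (16,14)]
2. After x ≤ 19: [(16,9) (18,9) (16,14)]
3. After y ≥ 12: [(16,12) (84/5,12) (16,14)]
4. After y ≤ 14: [(16,12) (84/5,12) (16,14)]
5. Canonical ring: [(16,12) (84/5,12) (16,14)]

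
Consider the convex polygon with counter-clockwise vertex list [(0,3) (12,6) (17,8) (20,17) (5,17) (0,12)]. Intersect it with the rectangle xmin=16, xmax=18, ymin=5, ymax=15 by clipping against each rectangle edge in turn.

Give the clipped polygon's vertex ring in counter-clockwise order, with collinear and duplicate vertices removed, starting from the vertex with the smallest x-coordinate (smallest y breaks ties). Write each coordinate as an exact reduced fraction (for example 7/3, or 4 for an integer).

Clipped polygon: [(16,38/5) (17,8) (18,11) (18,15) (16,15)]

1. After x ≥ 16: [(16,38/5) (17,8) (20,17) (16,17)]
2. After x ≤ 18: [(16,38/5) (17,8) (18,11) (18,17) (16,17)]
3. After y ≥ 5: [(16,38/5) (17,8) (18,11) (18,17) (16,17)]
4. After y ≤ 15: [(16,15) (16,38/5) (17,8) (18,11) (18,15)]
5. Canonical ring: [(16,38/5) (17,8) (18,11) (18,15) (16,15)]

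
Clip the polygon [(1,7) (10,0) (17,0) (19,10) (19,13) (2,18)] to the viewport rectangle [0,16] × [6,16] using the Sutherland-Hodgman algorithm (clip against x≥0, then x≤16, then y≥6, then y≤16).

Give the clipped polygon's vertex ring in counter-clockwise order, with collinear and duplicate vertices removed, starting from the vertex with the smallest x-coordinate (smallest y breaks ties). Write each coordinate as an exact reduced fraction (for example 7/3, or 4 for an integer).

1. After x ≥ 0: [(1,7) (10,0) (17,0) (19,10) (19,13) (2,18)]
2. After x ≤ 16: [(1,7) (10,0) (16,0) (16,236/17) (2,18)]
3. After y ≥ 6: [(1,7) (16/7,6) (16,6) (16,236/17) (2,18)]
4. After y ≤ 16: [(20/11,16) (1,7) (16/7,6) (16,6) (16,236/17) (44/5,16)]
5. Canonical ring: [(1,7) (16/7,6) (16,6) (16,236/17) (44/5,16) (20/11,16)]

Clipped polygon: [(1,7) (16/7,6) (16,6) (16,236/17) (44/5,16) (20/11,16)]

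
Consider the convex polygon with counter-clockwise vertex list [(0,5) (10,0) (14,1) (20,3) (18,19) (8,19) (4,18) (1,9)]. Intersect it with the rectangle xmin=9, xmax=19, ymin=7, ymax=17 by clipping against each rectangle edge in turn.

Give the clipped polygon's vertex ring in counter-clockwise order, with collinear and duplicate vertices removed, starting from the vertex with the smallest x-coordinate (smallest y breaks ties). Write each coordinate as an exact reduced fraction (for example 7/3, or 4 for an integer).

1. After x ≥ 9: [(9,1/2) (10,0) (14,1) (20,3) (18,19) (9,19)]
2. After x ≤ 19: [(9,1/2) (10,0) (14,1) (19,8/3) (19,11) (18,19) (9,19)]
3. After y ≥ 7: [(9,7) (19,7) (19,11) (18,19) (9,19)]
4. After y ≤ 17: [(9,17) (9,7) (19,7) (19,11) (73/4,17)]
5. Canonical ring: [(9,7) (19,7) (19,11) (73/4,17) (9,17)]

Clipped polygon: [(9,7) (19,7) (19,11) (73/4,17) (9,17)]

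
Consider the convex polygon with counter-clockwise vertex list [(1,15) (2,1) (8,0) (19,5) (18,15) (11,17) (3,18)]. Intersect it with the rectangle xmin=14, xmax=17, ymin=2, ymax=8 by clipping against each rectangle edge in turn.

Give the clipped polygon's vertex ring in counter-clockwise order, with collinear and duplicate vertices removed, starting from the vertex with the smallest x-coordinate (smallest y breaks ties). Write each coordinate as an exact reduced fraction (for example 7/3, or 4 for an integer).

1. After x ≥ 14: [(14,30/11) (19,5) (18,15) (14,113/7)]
2. After x ≤ 17: [(14,30/11) (17,45/11) (17,107/7) (14,113/7)]
3. After y ≥ 2: [(14,30/11) (17,45/11) (17,107/7) (14,113/7)]
4. After y ≤ 8: [(14,8) (14,30/11) (17,45/11) (17,8)]
5. Canonical ring: [(14,30/11) (17,45/11) (17,8) (14,8)]

Clipped polygon: [(14,30/11) (17,45/11) (17,8) (14,8)]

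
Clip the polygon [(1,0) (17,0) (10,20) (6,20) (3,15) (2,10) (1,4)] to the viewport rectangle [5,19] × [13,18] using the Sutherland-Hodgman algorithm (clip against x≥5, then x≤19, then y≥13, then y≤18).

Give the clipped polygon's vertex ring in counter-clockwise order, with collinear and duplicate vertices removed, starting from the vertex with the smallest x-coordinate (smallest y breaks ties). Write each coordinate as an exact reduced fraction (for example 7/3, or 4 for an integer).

Clipped polygon: [(5,13) (249/20,13) (107/10,18) (5,18)]

1. After x ≥ 5: [(5,0) (17,0) (10,20) (6,20) (5,55/3)]
2. After x ≤ 19: [(5,0) (17,0) (10,20) (6,20) (5,55/3)]
3. After y ≥ 13: [(5,13) (249/20,13) (10,20) (6,20) (5,55/3)]
4. After y ≤ 18: [(5,18) (5,13) (249/20,13) (107/10,18)]
5. Canonical ring: [(5,13) (249/20,13) (107/10,18) (5,18)]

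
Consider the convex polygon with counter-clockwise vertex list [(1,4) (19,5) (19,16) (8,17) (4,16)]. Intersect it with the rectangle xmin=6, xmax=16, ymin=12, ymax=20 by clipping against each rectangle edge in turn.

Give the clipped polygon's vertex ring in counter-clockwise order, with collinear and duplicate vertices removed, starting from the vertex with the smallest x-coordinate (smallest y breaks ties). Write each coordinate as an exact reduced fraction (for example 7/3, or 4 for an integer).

Clipped polygon: [(6,12) (16,12) (16,179/11) (8,17) (6,33/2)]

1. After x ≥ 6: [(6,77/18) (19,5) (19,16) (8,17) (6,33/2)]
2. After x ≤ 16: [(6,77/18) (16,29/6) (16,179/11) (8,17) (6,33/2)]
3. After y ≥ 12: [(6,12) (16,12) (16,179/11) (8,17) (6,33/2)]
4. After y ≤ 20: [(6,12) (16,12) (16,179/11) (8,17) (6,33/2)]
5. Canonical ring: [(6,12) (16,12) (16,179/11) (8,17) (6,33/2)]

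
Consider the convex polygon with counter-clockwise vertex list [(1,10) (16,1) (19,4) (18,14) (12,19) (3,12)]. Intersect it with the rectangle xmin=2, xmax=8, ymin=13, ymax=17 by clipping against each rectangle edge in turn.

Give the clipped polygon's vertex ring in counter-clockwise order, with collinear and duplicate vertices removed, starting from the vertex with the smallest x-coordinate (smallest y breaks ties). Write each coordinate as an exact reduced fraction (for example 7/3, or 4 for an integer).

Clipped polygon: [(30/7,13) (8,13) (8,143/9)]

1. After x ≥ 2: [(2,11) (2,47/5) (16,1) (19,4) (18,14) (12,19) (3,12)]
2. After x ≤ 8: [(2,11) (2,47/5) (8,29/5) (8,143/9) (3,12)]
3. After y ≥ 13: [(8,13) (8,143/9) (30/7,13)]
4. After y ≤ 17: [(8,13) (8,143/9) (30/7,13)]
5. Canonical ring: [(30/7,13) (8,13) (8,143/9)]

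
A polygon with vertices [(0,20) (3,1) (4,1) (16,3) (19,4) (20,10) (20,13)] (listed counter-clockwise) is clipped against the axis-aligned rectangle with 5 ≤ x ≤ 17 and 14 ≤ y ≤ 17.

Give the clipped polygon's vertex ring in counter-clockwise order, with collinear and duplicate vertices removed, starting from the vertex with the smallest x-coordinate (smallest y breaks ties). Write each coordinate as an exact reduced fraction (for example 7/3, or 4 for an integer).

1. After x ≥ 5: [(5,73/4) (5,7/6) (16,3) (19,4) (20,10) (20,13)]
2. After x ≤ 17: [(17,281/20) (5,73/4) (5,7/6) (16,3) (17,10/3)]
3. After y ≥ 14: [(17,14) (17,281/20) (5,73/4) (5,14)]
4. After y ≤ 17: [(17,14) (17,281/20) (60/7,17) (5,17) (5,14)]
5. Canonical ring: [(5,14) (17,14) (17,281/20) (60/7,17) (5,17)]

Clipped polygon: [(5,14) (17,14) (17,281/20) (60/7,17) (5,17)]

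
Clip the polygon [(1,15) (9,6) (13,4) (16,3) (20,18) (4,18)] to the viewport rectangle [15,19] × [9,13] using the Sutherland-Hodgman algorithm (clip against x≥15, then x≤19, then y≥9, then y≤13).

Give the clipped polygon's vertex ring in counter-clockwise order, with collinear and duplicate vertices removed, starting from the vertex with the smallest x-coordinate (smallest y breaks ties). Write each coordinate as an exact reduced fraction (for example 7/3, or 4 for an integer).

1. After x ≥ 15: [(15,10/3) (16,3) (20,18) (15,18)]
2. After x ≤ 19: [(15,10/3) (16,3) (19,57/4) (19,18) (15,18)]
3. After y ≥ 9: [(15,9) (88/5,9) (19,57/4) (19,18) (15,18)]
4. After y ≤ 13: [(15,13) (15,9) (88/5,9) (56/3,13)]
5. Canonical ring: [(15,9) (88/5,9) (56/3,13) (15,13)]

Clipped polygon: [(15,9) (88/5,9) (56/3,13) (15,13)]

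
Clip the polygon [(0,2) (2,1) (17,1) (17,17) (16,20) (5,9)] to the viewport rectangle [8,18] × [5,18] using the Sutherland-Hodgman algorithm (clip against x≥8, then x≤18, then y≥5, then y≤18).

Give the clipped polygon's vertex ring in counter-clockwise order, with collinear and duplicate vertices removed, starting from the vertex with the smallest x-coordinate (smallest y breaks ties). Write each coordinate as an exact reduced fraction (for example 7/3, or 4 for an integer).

1. After x ≥ 8: [(8,1) (17,1) (17,17) (16,20) (8,12)]
2. After x ≤ 18: [(8,1) (17,1) (17,17) (16,20) (8,12)]
3. After y ≥ 5: [(8,5) (17,5) (17,17) (16,20) (8,12)]
4. After y ≤ 18: [(8,5) (17,5) (17,17) (50/3,18) (14,18) (8,12)]
5. Canonical ring: [(8,5) (17,5) (17,17) (50/3,18) (14,18) (8,12)]

Clipped polygon: [(8,5) (17,5) (17,17) (50/3,18) (14,18) (8,12)]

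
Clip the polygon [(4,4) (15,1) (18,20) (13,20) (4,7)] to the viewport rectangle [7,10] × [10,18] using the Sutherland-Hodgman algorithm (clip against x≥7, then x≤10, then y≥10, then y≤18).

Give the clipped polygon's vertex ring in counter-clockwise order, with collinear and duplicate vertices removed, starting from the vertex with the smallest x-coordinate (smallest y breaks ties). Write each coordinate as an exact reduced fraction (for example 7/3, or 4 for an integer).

1. After x ≥ 7: [(7,35/11) (15,1) (18,20) (13,20) (7,34/3)]
2. After x ≤ 10: [(7,35/11) (10,26/11) (10,47/3) (7,34/3)]
3. After y ≥ 10: [(7,10) (10,10) (10,47/3) (7,34/3)]
4. After y ≤ 18: [(7,10) (10,10) (10,47/3) (7,34/3)]
5. Canonical ring: [(7,10) (10,10) (10,47/3) (7,34/3)]

Clipped polygon: [(7,10) (10,10) (10,47/3) (7,34/3)]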